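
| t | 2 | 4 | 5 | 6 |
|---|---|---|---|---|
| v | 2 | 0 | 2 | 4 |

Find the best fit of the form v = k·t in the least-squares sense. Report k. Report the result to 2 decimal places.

k = 0.47

Setting ∂/∂k … = 0 gives: 81·k = 38.
(Σt·t = 81, Σt·v = 38.)
Hence k = 38 / 81 ≈ 0.469136.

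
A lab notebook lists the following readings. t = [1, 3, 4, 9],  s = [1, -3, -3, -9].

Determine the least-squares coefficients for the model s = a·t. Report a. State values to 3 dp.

Entries of AᵀA: Σt·t = 107.
Right-hand side: Σt·s = -101.
So AᵀA·[a]ᵀ = Aᵀs: [[107]]·[a]ᵀ = [-101]ᵀ.
Hence a = -101 / 107 ≈ -0.943925.

a = -0.944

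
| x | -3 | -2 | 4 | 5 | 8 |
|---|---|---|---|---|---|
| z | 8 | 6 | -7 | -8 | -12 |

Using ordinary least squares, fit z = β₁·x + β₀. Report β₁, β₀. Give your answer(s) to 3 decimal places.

β₁ = -1.892, β₀ = 1.942

From the data, Σx·x = 118, Σx = 12, Σ1 = 5.
Right-hand side: Σx·z = -200, Σz = -13.
Determinant 118·5 − 12² = 446.
β₁ = ((-200)·5 − 12·(-13))/446 = -422/223; β₀ = (118·(-13) − 12·(-200))/446 = 433/223.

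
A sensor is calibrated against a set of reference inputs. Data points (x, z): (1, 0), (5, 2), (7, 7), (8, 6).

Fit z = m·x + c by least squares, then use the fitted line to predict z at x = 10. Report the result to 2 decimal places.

ẑ = 8.42

Compute the Gram sums: Σx·x = 139, Σx = 21, Σ1 = 4.
For Mᵀz: Σx·z = 107, Σz = 15.
det = 139·4 − 21² = 115.
m = (107·4 − 21·15)/115 = 113/115; c = (139·15 − 21·107)/115 = -162/115.
At x = 10: ẑ = (113/115)·(10) + (-162/115)·(1) = 968/115.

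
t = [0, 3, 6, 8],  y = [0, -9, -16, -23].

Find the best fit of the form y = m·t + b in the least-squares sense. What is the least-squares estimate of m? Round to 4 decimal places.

Entries of XᵀX: Σt·t = 109, Σt = 17, Σ1 = 4.
Right-hand side: Σt·y = -307, Σy = -48.
XᵀX·[m, b]ᵀ = Xᵀy becomes [[109, 17]; [17, 4]]·[m, b]ᵀ = [-307, -48]ᵀ.
det = 109·4 − 17² = 147.
m = ((-307)·4 − 17·(-48))/147 = -412/147; b = (109·(-48) − 17·(-307))/147 = -13/147.

m = -2.8027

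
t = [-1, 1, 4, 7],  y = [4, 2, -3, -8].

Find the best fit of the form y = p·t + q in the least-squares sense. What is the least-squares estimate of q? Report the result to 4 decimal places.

XᵀX·[p, q]ᵀ = Xᵀy reads: 67·p + 11·q = -70;  11·p + 4·q = -5.
(Σt·t = 67, Σt = 11, Σ1 = 4, Σt·y = -70, Σy = -5.)
Determinant 67·4 − 11² = 147.
p = ((-70)·4 − 11·(-5))/147 = -75/49; q = (67·(-5) − 11·(-70))/147 = 145/49.

q = 2.9592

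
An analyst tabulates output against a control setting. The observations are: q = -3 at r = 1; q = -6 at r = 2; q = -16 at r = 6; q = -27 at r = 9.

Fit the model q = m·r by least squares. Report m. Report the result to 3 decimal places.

Compute the Gram sums: Σr·r = 122.
Right-hand side: Σr·q = -354.
Normal equations: [[122]]·[m]ᵀ = [-354]ᵀ.
m = (-354)/122 = -2.90164.

m = -2.902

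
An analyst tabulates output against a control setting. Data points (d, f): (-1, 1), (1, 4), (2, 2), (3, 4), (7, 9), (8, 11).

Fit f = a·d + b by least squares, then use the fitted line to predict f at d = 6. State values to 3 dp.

From the data, Σd·d = 128, Σd = 20, Σ1 = 6.
Moment sums: Σd·f = 170, Σf = 31.
Determinant 128·6 − 20² = 368.
a = (170·6 − 20·31)/368 = 25/23; b = (128·31 − 20·170)/368 = 71/46.
At d = 6: f̂ = (25/23)·(6) + (71/46)·(1) = 371/46.

f̂ = 8.065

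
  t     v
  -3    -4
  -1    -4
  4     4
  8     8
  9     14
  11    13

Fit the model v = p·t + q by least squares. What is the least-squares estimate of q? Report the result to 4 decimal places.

q = -1.2066

Entries of MᵀM: Σt·t = 292, Σt = 28, Σ1 = 6.
Right-hand side: Σt·v = 365, Σv = 31.
Δ = 292·6 − 28² = 968.
p = (365·6 − 28·31)/968 = 661/484; q = (292·31 − 28·365)/968 = -146/121.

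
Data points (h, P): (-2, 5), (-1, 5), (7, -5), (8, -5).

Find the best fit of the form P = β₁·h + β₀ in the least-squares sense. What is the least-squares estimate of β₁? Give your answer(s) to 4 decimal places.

XᵀX·[β₁, β₀]ᵀ = XᵀP reads: 118·β₁ + 12·β₀ = -90;  12·β₁ + 4·β₀ = 0.
(Σh·h = 118, Σh = 12, Σ1 = 4, Σh·P = -90, ΣP = 0.)
Eliminating β₀: 4·(row 1) − 12·(row 2) gives 328·β₁ = 4·(-90) − 12·0 = -360, so β₁ = -45/41.
Then β₀ = (0 − 12·(-45/41))/4 = 135/41.

β₁ = -1.0976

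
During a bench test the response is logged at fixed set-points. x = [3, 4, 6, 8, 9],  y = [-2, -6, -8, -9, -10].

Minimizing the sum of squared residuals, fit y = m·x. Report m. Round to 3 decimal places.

Normal-equation sums: Σx·x = 206.
For Aᵀy: Σx·y = -240.
AᵀA·[m]ᵀ = Aᵀy becomes [[206]]·[m]ᵀ = [-240]ᵀ.
Hence m = -240 / 206 ≈ -1.16505.

m = -1.165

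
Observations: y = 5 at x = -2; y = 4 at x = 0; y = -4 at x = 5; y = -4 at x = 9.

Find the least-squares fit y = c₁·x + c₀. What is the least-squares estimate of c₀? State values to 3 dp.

c₀ = 3.047

MᵀM·[c₁, c₀]ᵀ = Mᵀy reads: 110·c₁ + 12·c₀ = -66;  12·c₁ + 4·c₀ = 1.
(Σx·x = 110, Σx = 12, Σ1 = 4, Σx·y = -66, Σy = 1.)
Determinant 110·4 − 12² = 296.
c₁ = ((-66)·4 − 12·1)/296 = -69/74; c₀ = (110·1 − 12·(-66))/296 = 451/148.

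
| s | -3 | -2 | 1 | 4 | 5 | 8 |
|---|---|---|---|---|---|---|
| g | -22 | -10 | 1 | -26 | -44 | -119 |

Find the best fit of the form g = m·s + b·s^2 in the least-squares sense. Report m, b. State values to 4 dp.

With design matrix M, MᵀM = [[119, 667]; [667, 5075]] and Mᵀg = [-1189, -9369]ᵀ.
Eliminating b: 5075·(row 1) − 667·(row 2) gives 159036·m = 5075·(-1189) − 667·(-9369) = 214948, so m = 1853/1371.
Then b = ((-9369) − 667·(1853/1371))/5075 = -80462/39759.

m = 1.3516, b = -2.0237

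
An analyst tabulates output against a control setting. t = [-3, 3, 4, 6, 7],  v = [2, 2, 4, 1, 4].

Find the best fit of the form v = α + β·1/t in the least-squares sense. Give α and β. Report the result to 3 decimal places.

α = 2.483, β = 1.048

Compute the Gram sums: Σ1 = 5, Σ1/t = 47/84, Σ1/t·1/t = 261/784.
And Σv = 13, Σ1/t·v = 73/42.
XᵀX·[α, β]ᵀ = Xᵀv becomes [[5, 47/84]; [47/84, 261/784]]·[α, β]ᵀ = [13, 73/42]ᵀ.
det = 5·(261/784) − (47/84)² = 596/441.
α = (13·(261/784) − (47/84)·(73/42))/(596/441) = 23675/9536; β = (5·(73/42) − (47/84)·13)/(596/441) = 2499/2384.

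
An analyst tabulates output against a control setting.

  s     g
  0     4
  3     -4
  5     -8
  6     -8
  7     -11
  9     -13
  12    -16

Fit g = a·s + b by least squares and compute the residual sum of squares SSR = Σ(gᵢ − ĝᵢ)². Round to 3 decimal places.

The normal system MᵀM·[a, b]ᵀ = Mᵀg is [[344, 42]; [42, 7]]·[a, b]ᵀ = [-486, -56]ᵀ.
Eliminating b: 7·(row 1) − 42·(row 2) gives 644·a = 7·(-486) − 42·(-56) = -1050, so a = -75/46.
Then b = ((-56) − 42·(-75/46))/7 = 41/23.
Residuals: 51/23, -41/46, -75/46, 0, -63/46, -5/46, 41/23; SSR = 309/23.

SSR = 13.435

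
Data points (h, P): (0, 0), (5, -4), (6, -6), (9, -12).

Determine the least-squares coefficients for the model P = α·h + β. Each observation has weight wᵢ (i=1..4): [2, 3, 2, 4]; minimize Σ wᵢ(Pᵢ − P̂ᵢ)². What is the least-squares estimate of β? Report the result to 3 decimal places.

β = 1.337

The normal equations are: 471·α + 63·β = -564;  63·α + 11·β = -72.
(Σwᵢ·h·h = 471, Σwᵢ·h = 63, Σwᵢ·1 = 11, Σwᵢ·h·P = -564, Σwᵢ·P = -72.)
det = 471·11 − 63² = 1212.
α = ((-564)·11 − 63·(-72))/1212 = -139/101; β = (471·(-72) − 63·(-564))/1212 = 135/101.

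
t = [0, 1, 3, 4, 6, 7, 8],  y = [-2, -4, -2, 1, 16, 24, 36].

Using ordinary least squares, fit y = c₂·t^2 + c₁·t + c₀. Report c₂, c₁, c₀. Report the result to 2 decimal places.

From the data, Σt^2·t^2 = 8131, Σt^2·t = 1163, Σt^2 = 175, Σt·t = 175, Σt = 29, Σ1 = 7.
And Σt^2·y = 4050, Σt·y = 546, Σy = 69.
Normal equations: [[8131, 1163, 175]; [1163, 175, 29]; [175, 29, 7]]·[c₂, c₁, c₀]ᵀ = [4050, 546, 69]ᵀ.
Solving the 3×3 system (Gaussian elimination) gives c₂ = 5289/5522, c₁ = -16043/5522, c₀ = -515/251.

c₂ = 0.96, c₁ = -2.91, c₀ = -2.05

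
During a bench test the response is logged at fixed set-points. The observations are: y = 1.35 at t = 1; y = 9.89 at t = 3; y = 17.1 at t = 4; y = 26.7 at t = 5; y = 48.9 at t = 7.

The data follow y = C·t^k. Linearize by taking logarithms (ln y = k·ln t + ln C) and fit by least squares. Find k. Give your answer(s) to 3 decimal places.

Taking logs, ln y = k·ln t + ln C, so regress ln y on ln t.
XᵀX = [[9.5056, 6.0403]; [6.0403, 5]], rhs = [19.3089, 12.6051]ᵀ  (here Σln t = 6.0403, Σ(ln t)² = 9.5056, Σln y = 12.6051, Σln t·ln y = 19.3089).
Δ = 9.5056·5 − (6.0403)² = 11.0434; k = (19.3089·5 − 6.0403·12.6051)/11.0434 = 1.84782, ln C = (9.5056·12.6051 − 6.0403·19.3089)/11.0434 = 0.28877.

k = 1.848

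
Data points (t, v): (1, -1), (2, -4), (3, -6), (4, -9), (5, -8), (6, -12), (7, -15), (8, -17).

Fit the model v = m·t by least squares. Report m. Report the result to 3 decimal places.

With design matrix X, XᵀX = [[204]] and Xᵀv = [-416]ᵀ.
Hence m = -416 / 204 ≈ -2.03922.

m = -2.039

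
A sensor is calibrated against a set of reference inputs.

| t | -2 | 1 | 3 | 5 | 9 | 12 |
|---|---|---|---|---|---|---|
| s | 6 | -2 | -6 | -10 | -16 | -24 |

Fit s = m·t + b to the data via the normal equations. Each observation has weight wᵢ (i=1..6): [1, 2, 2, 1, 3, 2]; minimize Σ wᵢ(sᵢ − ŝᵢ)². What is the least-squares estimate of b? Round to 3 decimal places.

b = 0.607

Entries of MᵀWM: Σwᵢ·t·t = 580, Σwᵢ·t = 62, Σwᵢ·1 = 11.
Right-hand side: Σwᵢ·t·s = -1110, Σwᵢ·s = -116.
So MᵀWM·[m, b]ᵀ = MᵀWs: [[580, 62]; [62, 11]]·[m, b]ᵀ = [-1110, -116]ᵀ.
det = 580·11 − 62² = 2536.
m = ((-1110)·11 − 62·(-116))/2536 = -2509/1268; b = (580·(-116) − 62·(-1110))/2536 = 385/634.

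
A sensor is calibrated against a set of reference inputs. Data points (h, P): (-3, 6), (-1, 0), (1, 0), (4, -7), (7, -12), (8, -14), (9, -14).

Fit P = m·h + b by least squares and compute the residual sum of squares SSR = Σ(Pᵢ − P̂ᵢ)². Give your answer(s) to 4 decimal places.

Compute the Gram sums: Σh·h = 221, Σh = 25, Σ1 = 7.
Moment sums: Σh·P = -368, ΣP = -41.
Normal equations: [[221, 25]; [25, 7]]·[m, b]ᵀ = [-368, -41]ᵀ.
Eliminating b: 7·(row 1) − 25·(row 2) gives 922·m = 7·(-368) − 25·(-41) = -1551, so m = -1551/922.
Then b = ((-41) − 25·(-1551/922))/7 = 139/922.
Residuals: 370/461, -845/461, 706/461, -389/922, -173/461, -639/922, 456/461; SSR = 7493/922.

SSR = 8.1269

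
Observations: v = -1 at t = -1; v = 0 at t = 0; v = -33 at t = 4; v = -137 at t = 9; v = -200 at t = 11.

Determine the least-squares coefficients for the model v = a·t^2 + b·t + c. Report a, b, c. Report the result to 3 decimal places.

Forming MᵀM = [[21459, 2123, 219]; [2123, 219, 23]; [219, 23, 5]] and Mᵀv = [-35826, -3564, -371]ᵀ gives MᵀM·[a, b, c]ᵀ = Mᵀv.
Inverting the 3×3 Gram matrix, [a, b, c]ᵀ = [-22486/15431, -63183/30862, -29545/30862]ᵀ.

a = -1.457, b = -2.047, c = -0.957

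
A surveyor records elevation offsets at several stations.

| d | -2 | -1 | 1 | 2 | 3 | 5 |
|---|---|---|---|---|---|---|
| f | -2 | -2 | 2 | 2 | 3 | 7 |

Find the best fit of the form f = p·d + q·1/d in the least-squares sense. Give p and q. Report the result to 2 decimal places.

p = 1.22, q = 0.42

Forming MᵀM = [[44, 6]; [6, 1193/450]] and Mᵀf = [56, 42/5]ᵀ gives MᵀM·[p, q]ᵀ = Mᵀf.
Δ = 44·(1193/450) − 6² = 18146/225.
p = (56·(1193/450) − 6·(42/5))/(18146/225) = 11032/9073; q = (44·(42/5) − 6·56)/(18146/225) = 3780/9073.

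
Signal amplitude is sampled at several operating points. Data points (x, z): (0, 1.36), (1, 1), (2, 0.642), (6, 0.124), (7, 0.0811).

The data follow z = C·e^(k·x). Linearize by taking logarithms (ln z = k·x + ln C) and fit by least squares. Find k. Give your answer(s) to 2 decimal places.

k = -0.41

Taking logs, ln z = k·x + ln C, so regress ln z on x.
Σx = 16.0000, Σ(x)² = 90.0000, Σln z = -4.7352, Σx·ln z = -30.9957.
Equations: 90.0000·k + 16.0000·ln C = -30.9957;  16.0000·k + 5·ln C = -4.7352.
Solving (det = 194.0000): k = -0.40832, ln C = 0.35959.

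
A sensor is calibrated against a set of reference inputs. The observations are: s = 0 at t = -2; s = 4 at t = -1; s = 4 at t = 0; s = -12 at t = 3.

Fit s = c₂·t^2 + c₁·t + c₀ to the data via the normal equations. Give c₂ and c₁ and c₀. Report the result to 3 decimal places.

Sums needed: Σt^2·t^2 = 98, Σt^2·t = 18, Σt^2 = 14, Σt·t = 14, Σt = 0, Σ1 = 4.
Right-hand side: Σt^2·s = -104, Σt·s = -40, Σs = -4.
Normal equations: [[98, 18, 14]; [18, 14, 0]; [14, 0, 4]]·[c₂, c₁, c₀]ᵀ = [-104, -40, -4]ᵀ.
Row-reducing yields c₂ = -270/181, c₁ = -170/181, c₀ = 764/181.

c₂ = -1.492, c₁ = -0.939, c₀ = 4.221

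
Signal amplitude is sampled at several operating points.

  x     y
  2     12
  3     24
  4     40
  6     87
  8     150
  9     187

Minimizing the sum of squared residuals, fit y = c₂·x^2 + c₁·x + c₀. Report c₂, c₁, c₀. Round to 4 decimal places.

Compute the Gram sums: Σx^2·x^2 = 12306, Σx^2·x = 1556, Σx^2 = 210, Σx·x = 210, Σx = 32, Σ1 = 6.
Right-hand side: Σx^2·y = 28783, Σx·y = 3661, Σy = 500.
So MᵀM·[c₂, c₁, c₀]ᵀ = Mᵀy: [[12306, 1556, 210]; [1556, 210, 32]; [210, 32, 6]]·[c₂, c₁, c₀]ᵀ = [28783, 3661, 500]ᵀ.
Row-reducing yields c₂ = 15403/7260, c₁ = 1066/605, c₀ = -2329/7260.

c₂ = 2.1216, c₁ = 1.7620, c₀ = -0.3208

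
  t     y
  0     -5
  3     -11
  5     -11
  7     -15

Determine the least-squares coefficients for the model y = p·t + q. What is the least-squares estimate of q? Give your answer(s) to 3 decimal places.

Forming MᵀM = [[83, 15]; [15, 4]] and Mᵀy = [-193, -42]ᵀ gives MᵀM·[p, q]ᵀ = Mᵀy.
Eliminating q: 4·(row 1) − 15·(row 2) gives 107·p = 4·(-193) − 15·(-42) = -142, so p = -142/107.
Then q = ((-42) − 15·(-142/107))/4 = -591/107.

q = -5.523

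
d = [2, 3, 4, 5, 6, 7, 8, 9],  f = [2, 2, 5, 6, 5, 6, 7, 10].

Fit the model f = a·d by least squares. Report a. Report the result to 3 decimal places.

Sums needed: Σd·d = 284.
Moment sums: Σd·f = 278.
a = 278/284 = 0.978873.

a = 0.979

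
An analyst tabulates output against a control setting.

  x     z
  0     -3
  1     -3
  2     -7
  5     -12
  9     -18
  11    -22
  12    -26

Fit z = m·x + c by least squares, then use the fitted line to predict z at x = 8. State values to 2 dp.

ẑ = -17.23

Compute the Gram sums: Σx·x = 376, Σx = 40, Σ1 = 7.
Moment sums: Σx·z = -793, Σz = -91.
Eliminating c: 7·(row 1) − 40·(row 2) gives 1032·m = 7·(-793) − 40·(-91) = -1911, so m = -637/344.
Then c = ((-91) − 40·(-637/344))/7 = -104/43.
At x = 8: ẑ = (-637/344)·(8) + (-104/43)·(1) = -741/43.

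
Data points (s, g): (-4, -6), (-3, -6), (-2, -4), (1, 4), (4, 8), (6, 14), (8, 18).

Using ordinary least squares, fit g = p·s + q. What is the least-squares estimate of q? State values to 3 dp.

With design matrix M, MᵀM = [[146, 10]; [10, 7]] and Mᵀg = [314, 28]ᵀ.
Eliminating q: 7·(row 1) − 10·(row 2) gives 922·p = 7·314 − 10·28 = 1918, so p = 959/461.
Then q = (28 − 10·(959/461))/7 = 474/461.

q = 1.028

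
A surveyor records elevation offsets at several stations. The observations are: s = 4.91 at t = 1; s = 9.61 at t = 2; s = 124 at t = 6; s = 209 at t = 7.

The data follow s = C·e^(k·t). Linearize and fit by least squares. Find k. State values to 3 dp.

With ln sᵢ as the transformed response and tᵢ as the regressor:
XᵀX = [[90.0000, 16.0000]; [16.0000, 4]], rhs = [72.4349, 14.0167]ᵀ  (here Σt = 16.0000, Σ(t)² = 90.0000, Σln s = 14.0167, Σt·ln s = 72.4349).
Solving (det = 104.0000): k = 0.62954, ln C = 0.98600.

k = 0.630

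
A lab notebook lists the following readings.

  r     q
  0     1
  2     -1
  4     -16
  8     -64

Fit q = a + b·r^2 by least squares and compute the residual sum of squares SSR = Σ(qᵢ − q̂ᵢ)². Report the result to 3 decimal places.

SSR = 4.009

Normal-equation sums: Σ1 = 4, Σr^2 = 84, Σr^2·r^2 = 4368.
And Σq = -80, Σr^2·q = -4356.
MᵀM·[a, b]ᵀ = Mᵀq becomes [[4, 84]; [84, 4368]]·[a, b]ᵀ = [-80, -4356]ᵀ.
Δ = 4·4368 − 84² = 10416.
a = ((-80)·4368 − 84·(-4356))/10416 = 49/31; b = (4·(-4356) − 84·(-80))/10416 = -223/217.
Residuals: -18/31, 332/217, -247/217, 41/217; SSR = 870/217.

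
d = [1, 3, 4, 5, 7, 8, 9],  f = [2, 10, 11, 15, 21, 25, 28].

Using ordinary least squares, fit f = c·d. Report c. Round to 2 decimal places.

c = 3.06

Entries of AᵀA: Σd·d = 245.
Moment sums: Σd·f = 750.
So AᵀA·[c]ᵀ = Aᵀf: [[245]]·[c]ᵀ = [750]ᵀ.
c = 750/245 = 3.06122.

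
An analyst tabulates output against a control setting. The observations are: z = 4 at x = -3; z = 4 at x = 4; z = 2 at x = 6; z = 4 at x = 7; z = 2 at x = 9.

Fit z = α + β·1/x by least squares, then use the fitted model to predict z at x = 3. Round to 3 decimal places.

The normal system AᵀA·[α, β]ᵀ = Aᵀz is [[5, 85/252]; [85/252, 14869/63504]]·[α, β]ᵀ = [16, 50/63]ᵀ.
Eliminating β: (14869/63504)·(row 1) − (85/252)·(row 2) gives (4195/3969)·α = (14869/63504)·16 − (85/252)·(50/63) = 27613/7938, so α = 27613/8390.
Then β = ((50/63) − (85/252)·(27613/8390))/(14869/63504) = -1134/839.
At x = 3: ẑ = (27613/8390)·(1) + (-1134/839)·(1/3) = 23833/8390.

ẑ = 2.841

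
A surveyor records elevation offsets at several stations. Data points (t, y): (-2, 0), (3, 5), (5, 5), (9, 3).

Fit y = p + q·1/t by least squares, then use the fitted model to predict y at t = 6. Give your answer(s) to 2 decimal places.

ŷ = 4.06

Normal-equation sums: Σ1 = 4, Σ1/t = 13/90, Σ1/t·1/t = 3349/8100.
For Aᵀy: Σy = 13, Σ1/t·y = 3.
Normal equations: [[4, 13/90]; [13/90, 3349/8100]]·[p, q]ᵀ = [13, 3]ᵀ.
Eliminating q: (3349/8100)·(row 1) − (13/90)·(row 2) gives (4409/2700)·p = (3349/8100)·13 − (13/90)·3 = 40027/8100, so p = 40027/13227.
Then q = (3 − (13/90)·(40027/13227))/(3349/8100) = 27330/4409.
At t = 6: ŷ = (40027/13227)·(1) + (27330/4409)·(1/6) = 53692/13227.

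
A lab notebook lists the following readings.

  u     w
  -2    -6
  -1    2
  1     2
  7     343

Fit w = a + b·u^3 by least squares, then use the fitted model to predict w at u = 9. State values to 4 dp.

The normal system MᵀM·[a, b]ᵀ = Mᵀw is [[4, 335]; [335, 117715]]·[a, b]ᵀ = [341, 117697]ᵀ.
Determinant 4·117715 − 335² = 358635.
a = (341·117715 − 335·117697)/358635 = 47488/23909; b = (4·117697 − 335·341)/358635 = 118851/119545.
At u = 9: ŵ = (47488/23909)·(1) + (118851/119545)·(729) = 86879819/119545.

ŵ = 726.7541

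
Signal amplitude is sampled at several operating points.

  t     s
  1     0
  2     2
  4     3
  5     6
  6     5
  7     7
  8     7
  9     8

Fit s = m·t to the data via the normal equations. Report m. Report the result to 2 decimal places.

m = 0.92

Forming MᵀM = [[276]] and Mᵀs = [253]ᵀ gives MᵀM·[m]ᵀ = Mᵀs.
Hence m = 253 / 276 ≈ 0.916667.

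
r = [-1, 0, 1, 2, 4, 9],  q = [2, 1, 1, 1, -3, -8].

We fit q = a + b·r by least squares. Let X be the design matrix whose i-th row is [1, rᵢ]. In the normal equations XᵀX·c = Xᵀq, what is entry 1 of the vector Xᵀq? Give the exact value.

-6

Entry 1 ↔ basis 1, so (Xᵀq)_{1} = Σᵢ qᵢ = (1)·(2) + (1)·(1) + (1)·(1) + (1)·(1) + (1)·(-3) + (1)·(-8) = -6.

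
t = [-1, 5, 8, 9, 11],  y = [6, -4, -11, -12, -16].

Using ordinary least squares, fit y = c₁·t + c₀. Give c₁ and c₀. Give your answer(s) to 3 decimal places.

Compute the Gram sums: Σt·t = 292, Σt = 32, Σ1 = 5.
Moment sums: Σt·y = -398, Σy = -37.
det = 292·5 − 32² = 436.
c₁ = ((-398)·5 − 32·(-37))/436 = -403/218; c₀ = (292·(-37) − 32·(-398))/436 = 483/109.

c₁ = -1.849, c₀ = 4.431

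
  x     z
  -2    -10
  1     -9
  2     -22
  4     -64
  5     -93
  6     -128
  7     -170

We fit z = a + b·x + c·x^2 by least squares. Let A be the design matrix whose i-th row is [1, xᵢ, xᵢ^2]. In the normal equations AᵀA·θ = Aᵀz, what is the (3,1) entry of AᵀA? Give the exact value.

135

Row 3 ↔ basis x^2, column 1 ↔ basis 1, so (AᵀA)_{3,1} = Σᵢ x^2 = (4)·(1) + (1)·(1) + (4)·(1) + (16)·(1) + (25)·(1) + (36)·(1) + (49)·(1) = 135.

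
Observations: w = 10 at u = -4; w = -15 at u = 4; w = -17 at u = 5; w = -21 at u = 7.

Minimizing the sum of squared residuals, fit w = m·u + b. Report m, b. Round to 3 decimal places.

Compute the Gram sums: Σu·u = 106, Σu = 12, Σ1 = 4.
For Xᵀw: Σu·w = -332, Σw = -43.
det = 106·4 − 12² = 280.
m = ((-332)·4 − 12·(-43))/280 = -29/10; b = (106·(-43) − 12·(-332))/280 = -41/20.

m = -2.900, b = -2.050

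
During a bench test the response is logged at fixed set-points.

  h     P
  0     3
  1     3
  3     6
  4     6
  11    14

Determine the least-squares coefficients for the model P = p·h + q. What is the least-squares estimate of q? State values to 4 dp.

From the data, Σh·h = 147, Σh = 19, Σ1 = 5.
For XᵀP: Σh·P = 199, ΣP = 32.
Normal equations: [[147, 19]; [19, 5]]·[p, q]ᵀ = [199, 32]ᵀ.
det = 147·5 − 19² = 374.
p = (199·5 − 19·32)/374 = 387/374; q = (147·32 − 19·199)/374 = 923/374.

q = 2.4679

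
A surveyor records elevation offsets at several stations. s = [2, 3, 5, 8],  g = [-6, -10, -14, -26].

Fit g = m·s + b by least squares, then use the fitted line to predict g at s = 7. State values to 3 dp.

ĝ = -22.095

Setting ∂/∂m … = 0 gives: 102·m + 18·b = -320;  18·m + 4·b = -56.
det = 102·4 − 18² = 84.
m = ((-320)·4 − 18·(-56))/84 = -68/21; b = (102·(-56) − 18·(-320))/84 = 4/7.
At s = 7: ĝ = (-68/21)·(7) + (4/7)·(1) = -464/21.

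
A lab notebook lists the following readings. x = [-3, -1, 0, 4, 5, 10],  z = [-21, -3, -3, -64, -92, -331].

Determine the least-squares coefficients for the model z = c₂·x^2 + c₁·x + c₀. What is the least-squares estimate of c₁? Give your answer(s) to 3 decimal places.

c₁ = -3.049

Sums needed: Σx^2·x^2 = 10963, Σx^2·x = 1161, Σx^2 = 151, Σx·x = 151, Σx = 15, Σ1 = 6.
And Σx^2·z = -36616, Σx·z = -3960, Σz = -514.
Normal equations: [[10963, 1161, 151]; [1161, 151, 15]; [151, 15, 6]]·[c₂, c₁, c₀]ᵀ = [-36616, -3960, -514]ᵀ.
Inverting the 3×3 Gram matrix, [c₂, c₁, c₀]ᵀ = [-887783/298664, -910557/298664, -483309/149332]ᵀ.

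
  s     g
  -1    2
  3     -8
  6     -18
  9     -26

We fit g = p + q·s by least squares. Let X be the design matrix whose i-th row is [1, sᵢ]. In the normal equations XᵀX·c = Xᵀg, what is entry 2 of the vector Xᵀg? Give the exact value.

-368

Entry 2 ↔ basis s, so (Xᵀg)_{2} = Σᵢ (s)·gᵢ = (-1)·(2) + (3)·(-8) + (6)·(-18) + (9)·(-26) = -368.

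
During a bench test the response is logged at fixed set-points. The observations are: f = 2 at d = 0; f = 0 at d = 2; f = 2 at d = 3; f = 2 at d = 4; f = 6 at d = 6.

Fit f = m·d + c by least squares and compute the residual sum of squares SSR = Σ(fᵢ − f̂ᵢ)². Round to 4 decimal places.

SSR = 9.4000

Forming XᵀX = [[65, 15]; [15, 5]] and Xᵀf = [50, 12]ᵀ gives XᵀX·[m, c]ᵀ = Xᵀf.
Eliminating c: 5·(row 1) − 15·(row 2) gives 100·m = 5·50 − 15·12 = 70, so m = 7/10.
Then c = (12 − 15·(7/10))/5 = 3/10.
Residuals: 17/10, -17/10, -2/5, -11/10, 3/2; SSR = 47/5.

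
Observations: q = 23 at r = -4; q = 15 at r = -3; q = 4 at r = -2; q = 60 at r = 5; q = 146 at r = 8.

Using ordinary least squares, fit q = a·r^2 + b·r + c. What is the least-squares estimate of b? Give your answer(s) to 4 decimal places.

b = 1.9708

From the data, Σr^2·r^2 = 5074, Σr^2·r = 538, Σr^2 = 118, Σr·r = 118, Σr = 4, Σ1 = 5.
And Σr^2·q = 11363, Σr·q = 1323, Σq = 248.
AᵀA·[a, b, c]ᵀ = Aᵀq becomes [[5074, 538, 118]; [538, 118, 4]; [118, 4, 5]]·[a, b, c]ᵀ = [11363, 1323, 248]ᵀ.
Inverting the 3×3 Gram matrix, [a, b, c]ᵀ = [167123/82524, 162637/82524, 3163/13754]ᵀ.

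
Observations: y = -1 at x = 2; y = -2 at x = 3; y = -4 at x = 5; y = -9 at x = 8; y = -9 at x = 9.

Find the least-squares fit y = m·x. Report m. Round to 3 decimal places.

With design matrix M, MᵀM = [[183]] and Mᵀy = [-181]ᵀ.
m = (-181)/183 = -0.989071.

m = -0.989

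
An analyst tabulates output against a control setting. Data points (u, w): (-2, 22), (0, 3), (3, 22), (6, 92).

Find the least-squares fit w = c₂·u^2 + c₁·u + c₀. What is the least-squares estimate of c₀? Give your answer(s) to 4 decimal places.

c₀ = 3.7874

The normal system MᵀM·[c₂, c₁, c₀]ᵀ = Mᵀw is [[1393, 235, 49]; [235, 49, 7]; [49, 7, 4]]·[c₂, c₁, c₀]ᵀ = [3598, 574, 139]ᵀ.
Inverting the 3×3 Gram matrix, [c₂, c₁, c₀]ᵀ = [1127/381, -1148/381, 481/127]ᵀ.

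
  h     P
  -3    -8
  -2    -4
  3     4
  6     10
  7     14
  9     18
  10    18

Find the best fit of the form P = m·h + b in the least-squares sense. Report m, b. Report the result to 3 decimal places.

m = 2.014, b = -1.204

Forming AᵀA = [[288, 30]; [30, 7]] and AᵀP = [544, 52]ᵀ gives AᵀA·[m, b]ᵀ = AᵀP.
Δ = 288·7 − 30² = 1116.
m = (544·7 − 30·52)/1116 = 562/279; b = (288·52 − 30·544)/1116 = -112/93.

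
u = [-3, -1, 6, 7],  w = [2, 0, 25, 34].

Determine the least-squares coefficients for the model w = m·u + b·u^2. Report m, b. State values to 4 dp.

m = 0.9277, b = 0.5534

The normal system AᵀA·[m, b]ᵀ = Aᵀw is [[95, 531]; [531, 3779]]·[m, b]ᵀ = [382, 2584]ᵀ.
Determinant 95·3779 − 531² = 77044.
m = (382·3779 − 531·2584)/77044 = 35737/38522; b = (95·2584 − 531·382)/77044 = 21319/38522.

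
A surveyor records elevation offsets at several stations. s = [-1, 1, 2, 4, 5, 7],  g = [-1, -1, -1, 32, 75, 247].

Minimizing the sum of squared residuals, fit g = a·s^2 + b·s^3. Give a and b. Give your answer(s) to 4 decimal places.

Setting ∂/∂a … = 0 gives: 3300·a + 20988·b = 14484;  20988·a + 137436·b = 96136.
Determinant 3300·137436 − 20988² = 13042656.
a = (14484·137436 − 20988·96136)/13042656 = -188051/90574; b = (3300·96136 − 20988·14484)/13042656 = 25111/24702.

a = -2.0762, b = 1.0166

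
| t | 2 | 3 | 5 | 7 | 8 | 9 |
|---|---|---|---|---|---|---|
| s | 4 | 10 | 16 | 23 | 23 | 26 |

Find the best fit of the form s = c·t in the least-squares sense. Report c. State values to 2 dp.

Normal-equation sums: Σt·t = 232.
For Aᵀs: Σt·s = 697.
So AᵀA·[c]ᵀ = Aᵀs: [[232]]·[c]ᵀ = [697]ᵀ.
c = 697/232 = 3.00431.

c = 3.00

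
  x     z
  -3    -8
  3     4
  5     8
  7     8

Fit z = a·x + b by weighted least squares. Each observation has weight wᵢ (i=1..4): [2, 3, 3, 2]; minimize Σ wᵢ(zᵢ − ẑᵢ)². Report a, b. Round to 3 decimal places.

a = 1.737, b = -1.958

Sums needed: Σwᵢ·x·x = 218, Σwᵢ·x = 32, Σwᵢ·1 = 10.
Moment sums: Σwᵢ·x·z = 316, Σwᵢ·z = 36.
Δ = 218·10 − 32² = 1156.
a = (316·10 − 32·36)/1156 = 502/289; b = (218·36 − 32·316)/1156 = -566/289.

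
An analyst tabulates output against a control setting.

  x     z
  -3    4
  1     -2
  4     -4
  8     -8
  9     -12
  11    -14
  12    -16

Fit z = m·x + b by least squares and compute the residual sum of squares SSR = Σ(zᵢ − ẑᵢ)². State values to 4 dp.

Entries of AᵀA: Σx·x = 436, Σx = 42, Σ1 = 7.
And Σx·z = -548, Σz = -52.
So AᵀA·[m, b]ᵀ = Aᵀz: [[436, 42]; [42, 7]]·[m, b]ᵀ = [-548, -52]ᵀ.
Eliminating b: 7·(row 1) − 42·(row 2) gives 1288·m = 7·(-548) − 42·(-52) = -1652, so m = -59/46.
Then b = ((-52) − 42·(-59/46))/7 = 43/161.
Residuals: -37/322, -317/322, 139/161, 321/161, -233/322, -51/322, -141/161; SSR = 1130/161.

SSR = 7.0186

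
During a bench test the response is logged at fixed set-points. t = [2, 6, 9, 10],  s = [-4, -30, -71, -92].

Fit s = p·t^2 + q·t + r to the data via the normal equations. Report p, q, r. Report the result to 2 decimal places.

From the data, Σt^2·t^2 = 17873, Σt^2·t = 1953, Σt^2 = 221, Σt·t = 221, Σt = 27, Σ1 = 4.
Moment sums: Σt^2·s = -16047, Σt·s = -1747, Σs = -197.
Normal equations: [[17873, 1953, 221]; [1953, 221, 27]; [221, 27, 4]]·[p, q, r]ᵀ = [-16047, -1747, -197]ᵀ.
Inverting the 3×3 Gram matrix, [p, q, r]ᵀ = [-190/167, 2317/835, -4276/835]ᵀ.

p = -1.14, q = 2.77, r = -5.12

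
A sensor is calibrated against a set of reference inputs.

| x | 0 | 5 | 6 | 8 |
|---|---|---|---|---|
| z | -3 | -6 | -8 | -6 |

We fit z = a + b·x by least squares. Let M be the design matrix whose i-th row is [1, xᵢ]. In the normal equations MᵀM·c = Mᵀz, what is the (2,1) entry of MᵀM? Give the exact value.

Row 2 ↔ basis x, column 1 ↔ basis 1, so (MᵀM)_{2,1} = Σᵢ x = (0)·(1) + (5)·(1) + (6)·(1) + (8)·(1) = 19.

19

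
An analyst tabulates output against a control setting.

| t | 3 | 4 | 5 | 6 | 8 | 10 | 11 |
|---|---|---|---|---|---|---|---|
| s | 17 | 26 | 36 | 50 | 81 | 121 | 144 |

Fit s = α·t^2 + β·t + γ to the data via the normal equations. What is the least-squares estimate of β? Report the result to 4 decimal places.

XᵀX·[α, β, γ]ᵀ = Xᵀs reads: 30995·α + 3275·β + 371·γ = 37977;  3275·α + 371·β + 47·γ = 4077;  371·α + 47·β + 7·γ = 475.
Inverting the 3×3 Gram matrix, [α, β, γ]ᵀ = [3975/3926, 6653/3926, 5531/1963]ᵀ.

β = 1.6946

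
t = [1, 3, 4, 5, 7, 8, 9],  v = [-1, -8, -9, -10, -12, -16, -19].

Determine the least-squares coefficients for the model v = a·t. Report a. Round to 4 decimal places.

Sums needed: Σt·t = 245.
Moment sums: Σt·v = -494.
So XᵀX·[a]ᵀ = Xᵀv: [[245]]·[a]ᵀ = [-494]ᵀ.
Hence a = -494 / 245 ≈ -2.01633.

a = -2.0163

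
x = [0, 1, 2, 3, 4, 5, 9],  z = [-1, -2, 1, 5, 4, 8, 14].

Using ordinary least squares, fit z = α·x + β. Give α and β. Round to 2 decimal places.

Entries of MᵀM: Σx·x = 136, Σx = 24, Σ1 = 7.
Moment sums: Σx·z = 197, Σz = 29.
MᵀM·[α, β]ᵀ = Mᵀz becomes [[136, 24]; [24, 7]]·[α, β]ᵀ = [197, 29]ᵀ.
det = 136·7 − 24² = 376.
α = (197·7 − 24·29)/376 = 683/376; β = (136·29 − 24·197)/376 = -98/47.

α = 1.82, β = -2.09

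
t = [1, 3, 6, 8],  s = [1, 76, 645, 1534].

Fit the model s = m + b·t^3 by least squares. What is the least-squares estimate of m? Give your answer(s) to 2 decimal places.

Entries of AᵀA: Σ1 = 4, Σt^3 = 756, Σt^3·t^3 = 309530.
Right-hand side: Σs = 2256, Σt^3·s = 926781.
det = 4·309530 − 756² = 666584.
m = (2256·309530 − 756·926781)/666584 = -586689/166646; b = (4·926781 − 756·2256)/666584 = 500397/166646.

m = -3.52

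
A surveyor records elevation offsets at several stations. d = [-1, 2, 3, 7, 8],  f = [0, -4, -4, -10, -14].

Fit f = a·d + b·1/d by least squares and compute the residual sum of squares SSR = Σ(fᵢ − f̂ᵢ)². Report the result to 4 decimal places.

From the data, Σd·d = 127, Σd·1/d = 5, Σ1/d·1/d = 39433/28224.
Moment sums: Σd·f = -202, Σ1/d·f = -547/84.
det = 127·(39433/28224) − 5² = 4302391/28224.
a = ((-202)·(39433/28224) − 5·(-547/84))/(4302391/28224) = -7046506/4302391; b = (127·(-547/84) − 5·(-202))/(4302391/28224) = 5164656/4302391.
Residuals: -30850/70531, -5698880/4302391, 2208402/4302391, 5563824/4302391, -4507008/4302391; SSR = 21421784/4302391.

SSR = 4.9790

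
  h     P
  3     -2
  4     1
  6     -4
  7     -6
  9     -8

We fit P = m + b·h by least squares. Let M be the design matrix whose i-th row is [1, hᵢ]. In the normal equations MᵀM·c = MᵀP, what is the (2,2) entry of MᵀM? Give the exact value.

Row 2 ↔ basis h, column 2 ↔ basis h, so (MᵀM)_{2,2} = Σᵢ (h)·(h) = (3)·(3) + (4)·(4) + (6)·(6) + (7)·(7) + (9)·(9) = 191.

191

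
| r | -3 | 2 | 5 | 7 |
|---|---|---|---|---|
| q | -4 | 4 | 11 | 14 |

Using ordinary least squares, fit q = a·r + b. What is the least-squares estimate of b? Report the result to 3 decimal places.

b = 1.198

Normal-equation sums: Σr·r = 87, Σr = 11, Σ1 = 4.
And Σr·q = 173, Σq = 25.
Normal equations: [[87, 11]; [11, 4]]·[a, b]ᵀ = [173, 25]ᵀ.
Determinant 87·4 − 11² = 227.
a = (173·4 − 11·25)/227 = 417/227; b = (87·25 − 11·173)/227 = 272/227.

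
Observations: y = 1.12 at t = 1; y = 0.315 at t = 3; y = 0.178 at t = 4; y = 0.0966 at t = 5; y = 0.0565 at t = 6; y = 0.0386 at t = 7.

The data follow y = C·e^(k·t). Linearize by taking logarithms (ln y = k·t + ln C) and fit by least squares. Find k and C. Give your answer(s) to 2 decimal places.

k = -0.57, C = 1.81

Linearized form: ln y = k·t + ln C. From the 6 transformed points,
Σt = 26.0000, Σ(t)² = 136.0000, Σln y = -11.2330, Σt·ln y = -61.9646.
Normal system: [[136.0000, 26.0000]; [26.0000, 6]]·[k, ln C]ᵀ = [-61.9646, -11.2330]ᵀ.
Slope k = (n·Σt·ln y − Σt·Σln y)/(n·Σ(t)² − (Σt)²) = (6·-61.9646 − 26.0000·-11.2330)/140.0000 = -0.56949; ln C = (Σln y − k·Σt)/n = 0.59563, so C = exp(0.59563) = 1.81418.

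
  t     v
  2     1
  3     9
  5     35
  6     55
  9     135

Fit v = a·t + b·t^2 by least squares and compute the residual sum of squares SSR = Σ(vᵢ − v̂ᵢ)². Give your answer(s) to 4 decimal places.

Entries of XᵀX: Σt·t = 155, Σt·t^2 = 1105, Σt^2·t^2 = 8579.
Right-hand side: Σt·v = 1749, Σt^2·v = 13875.
Normal equations: [[155, 1105]; [1105, 8579]]·[a, b]ᵀ = [1749, 13875]ᵀ.
Δ = 155·8579 − 1105² = 108720.
a = (1749·8579 − 1105·13875)/108720 = -9089/3020; b = (155·13875 − 1105·1749)/108720 = 1211/604.
Residuals: -1511/1510, -12/755, -23/302, 1327/1510, -477/1510; SSR = 1419/755.

SSR = 1.8795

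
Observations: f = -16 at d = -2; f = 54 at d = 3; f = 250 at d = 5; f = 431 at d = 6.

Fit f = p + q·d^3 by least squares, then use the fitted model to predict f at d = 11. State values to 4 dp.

Forming XᵀX = [[4, 360]; [360, 63074]] and Xᵀf = [719, 125932]ᵀ gives XᵀX·[p, q]ᵀ = Xᵀf.
Eliminating q: 63074·(row 1) − 360·(row 2) gives 122696·p = 63074·719 − 360·125932 = 14686, so p = 1049/8764.
Then q = (125932 − 360·(1049/8764))/63074 = 4373/2191.
At d = 11: f̂ = (1049/8764)·(1) + (4373/2191)·(1331) = 23282901/8764.

f̂ = 2656.6523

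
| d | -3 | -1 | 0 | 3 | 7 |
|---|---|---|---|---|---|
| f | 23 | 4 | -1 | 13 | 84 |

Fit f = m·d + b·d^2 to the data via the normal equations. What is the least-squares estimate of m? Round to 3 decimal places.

Compute the Gram sums: Σd·d = 68, Σd·d^2 = 342, Σd^2·d^2 = 2564.
And Σd·f = 554, Σd^2·f = 4444.
Determinant 68·2564 − 342² = 57388.
m = (554·2564 − 342·4444)/57388 = -24848/14347; b = (68·4444 − 342·554)/57388 = 28181/14347.

m = -1.732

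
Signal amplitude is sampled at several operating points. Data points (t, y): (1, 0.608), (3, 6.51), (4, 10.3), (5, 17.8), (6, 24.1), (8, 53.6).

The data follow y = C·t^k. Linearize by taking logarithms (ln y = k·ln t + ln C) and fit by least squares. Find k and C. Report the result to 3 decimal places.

With ln yᵢ as the transformed response and ln tᵢ as the regressor:
AᵀA = [[13.2535, 7.9655]; [7.9655, 6]], rhs = [23.9062, 13.7509]ᵀ  (here Σln t = 7.9655, Σ(ln t)² = 13.2535, Σln y = 13.7509, Σln t·ln y = 23.9062).
Solving (det = 16.0713): k = 2.10959, ln C = -0.50887, so C = exp(-0.50887) = 0.60118.

k = 2.110, C = 0.601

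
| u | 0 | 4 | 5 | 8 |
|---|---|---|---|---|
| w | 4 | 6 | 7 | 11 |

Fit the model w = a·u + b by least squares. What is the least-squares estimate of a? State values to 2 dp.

With design matrix A, AᵀA = [[105, 17]; [17, 4]] and Aᵀw = [147, 28]ᵀ.
det = 105·4 − 17² = 131.
a = (147·4 − 17·28)/131 = 112/131; b = (105·28 − 17·147)/131 = 441/131.

a = 0.85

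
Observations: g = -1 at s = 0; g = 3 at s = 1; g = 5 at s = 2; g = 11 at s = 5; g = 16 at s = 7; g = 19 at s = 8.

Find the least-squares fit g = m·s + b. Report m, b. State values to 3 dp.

From the data, Σs·s = 143, Σs = 23, Σ1 = 6.
Moment sums: Σs·g = 332, Σg = 53.
AᵀA·[m, b]ᵀ = Aᵀg becomes [[143, 23]; [23, 6]]·[m, b]ᵀ = [332, 53]ᵀ.
det = 143·6 − 23² = 329.
m = (332·6 − 23·53)/329 = 773/329; b = (143·53 − 23·332)/329 = -57/329.

m = 2.350, b = -0.173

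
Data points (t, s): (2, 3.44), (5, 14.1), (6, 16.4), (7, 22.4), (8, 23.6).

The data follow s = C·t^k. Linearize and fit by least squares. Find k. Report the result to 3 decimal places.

k = 1.428

Let Y = ln s. Fitting Y = k·ln t + ln C by least squares:
Σln t = 8.1197, Σ(ln t)² = 14.3918, Σln s = 12.9492, Σln t·ln s = 22.7509.
Equations: 14.3918·k + 8.1197·ln C = 22.7509;  8.1197·k + 5·ln C = 12.9492.
Slope k = (n·Σln t·ln s − Σln t·Σln s)/(n·Σ(ln t)² − (Σln t)²) = (5·22.7509 − 8.1197·12.9492)/6.0295 = 1.42805; ln C = (Σln s − k·Σln t)/n = 0.27078.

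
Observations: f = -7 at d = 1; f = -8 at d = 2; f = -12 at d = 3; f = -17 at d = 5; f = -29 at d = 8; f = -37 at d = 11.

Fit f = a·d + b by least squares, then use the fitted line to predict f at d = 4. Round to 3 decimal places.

Setting ∂/∂a … = 0 gives: 224·a + 30·b = -783;  30·a + 6·b = -110.
Δ = 224·6 − 30² = 444.
a = ((-783)·6 − 30·(-110))/444 = -233/74; b = (224·(-110) − 30·(-783))/444 = -575/222.
At d = 4: f̂ = (-233/74)·(4) + (-575/222)·(1) = -3371/222.

f̂ = -15.185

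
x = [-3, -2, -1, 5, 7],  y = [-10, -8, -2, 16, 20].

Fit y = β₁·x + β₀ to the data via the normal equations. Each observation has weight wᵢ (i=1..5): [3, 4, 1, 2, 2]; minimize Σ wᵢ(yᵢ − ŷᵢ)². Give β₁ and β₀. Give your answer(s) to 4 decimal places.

From the data, Σwᵢ·x·x = 192, Σwᵢ·x = 6, Σwᵢ·1 = 12.
Right-hand side: Σwᵢ·x·y = 596, Σwᵢ·y = 8.
AᵀWA·[β₁, β₀]ᵀ = AᵀWy becomes [[192, 6]; [6, 12]]·[β₁, β₀]ᵀ = [596, 8]ᵀ.
Eliminating β₀: 12·(row 1) − 6·(row 2) gives 2268·β₁ = 12·596 − 6·8 = 7104, so β₁ = 592/189.
Then β₀ = (8 − 6·(592/189))/12 = -170/189.

β₁ = 3.1323, β₀ = -0.8995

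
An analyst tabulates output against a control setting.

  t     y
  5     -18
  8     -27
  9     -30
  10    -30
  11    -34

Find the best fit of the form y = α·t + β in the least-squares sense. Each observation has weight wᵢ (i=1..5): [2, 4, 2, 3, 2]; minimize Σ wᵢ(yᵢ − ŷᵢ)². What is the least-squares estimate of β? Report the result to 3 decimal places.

β = -6.205

With design matrix X, XᵀWX = [[1010, 112]; [112, 13]] and XᵀWy = [-3232, -362]ᵀ.
Eliminating β: 13·(row 1) − 112·(row 2) gives 586·α = 13·(-3232) − 112·(-362) = -1472, so α = -736/293.
Then β = ((-362) − 112·(-736/293))/13 = -1818/293.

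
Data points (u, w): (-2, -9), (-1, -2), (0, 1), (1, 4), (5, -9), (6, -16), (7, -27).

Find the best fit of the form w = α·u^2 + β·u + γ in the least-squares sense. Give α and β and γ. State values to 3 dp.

α = -1.025, β = 3.118, γ = 1.571

From the data, Σu^2·u^2 = 4340, Σu^2·u = 676, Σu^2 = 116, Σu·u = 116, Σu = 16, Σ1 = 7.
Right-hand side: Σu^2·w = -2158, Σu·w = -306, Σw = -58.
Row-reducing yields α = -947/924, β = 2881/924, γ = 11/7.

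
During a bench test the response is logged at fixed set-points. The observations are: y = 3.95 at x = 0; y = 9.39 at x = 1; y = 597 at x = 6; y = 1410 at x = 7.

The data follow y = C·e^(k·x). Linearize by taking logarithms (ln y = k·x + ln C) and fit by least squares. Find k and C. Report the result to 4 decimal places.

Let Y = ln y. Fitting Y = k·x + ln C by least squares:
XᵀX = [[86.0000, 14.0000]; [14.0000, 4]], rhs = [91.3506, 17.2566]ᵀ  (here Σx = 14.0000, Σ(x)² = 86.0000, Σln y = 17.2566, Σx·ln y = 91.3506).
Solving (det = 148.0000): k = 0.83655, ln C = 1.38623, so C = exp(1.38623) = 3.99973.

k = 0.8366, C = 3.9997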